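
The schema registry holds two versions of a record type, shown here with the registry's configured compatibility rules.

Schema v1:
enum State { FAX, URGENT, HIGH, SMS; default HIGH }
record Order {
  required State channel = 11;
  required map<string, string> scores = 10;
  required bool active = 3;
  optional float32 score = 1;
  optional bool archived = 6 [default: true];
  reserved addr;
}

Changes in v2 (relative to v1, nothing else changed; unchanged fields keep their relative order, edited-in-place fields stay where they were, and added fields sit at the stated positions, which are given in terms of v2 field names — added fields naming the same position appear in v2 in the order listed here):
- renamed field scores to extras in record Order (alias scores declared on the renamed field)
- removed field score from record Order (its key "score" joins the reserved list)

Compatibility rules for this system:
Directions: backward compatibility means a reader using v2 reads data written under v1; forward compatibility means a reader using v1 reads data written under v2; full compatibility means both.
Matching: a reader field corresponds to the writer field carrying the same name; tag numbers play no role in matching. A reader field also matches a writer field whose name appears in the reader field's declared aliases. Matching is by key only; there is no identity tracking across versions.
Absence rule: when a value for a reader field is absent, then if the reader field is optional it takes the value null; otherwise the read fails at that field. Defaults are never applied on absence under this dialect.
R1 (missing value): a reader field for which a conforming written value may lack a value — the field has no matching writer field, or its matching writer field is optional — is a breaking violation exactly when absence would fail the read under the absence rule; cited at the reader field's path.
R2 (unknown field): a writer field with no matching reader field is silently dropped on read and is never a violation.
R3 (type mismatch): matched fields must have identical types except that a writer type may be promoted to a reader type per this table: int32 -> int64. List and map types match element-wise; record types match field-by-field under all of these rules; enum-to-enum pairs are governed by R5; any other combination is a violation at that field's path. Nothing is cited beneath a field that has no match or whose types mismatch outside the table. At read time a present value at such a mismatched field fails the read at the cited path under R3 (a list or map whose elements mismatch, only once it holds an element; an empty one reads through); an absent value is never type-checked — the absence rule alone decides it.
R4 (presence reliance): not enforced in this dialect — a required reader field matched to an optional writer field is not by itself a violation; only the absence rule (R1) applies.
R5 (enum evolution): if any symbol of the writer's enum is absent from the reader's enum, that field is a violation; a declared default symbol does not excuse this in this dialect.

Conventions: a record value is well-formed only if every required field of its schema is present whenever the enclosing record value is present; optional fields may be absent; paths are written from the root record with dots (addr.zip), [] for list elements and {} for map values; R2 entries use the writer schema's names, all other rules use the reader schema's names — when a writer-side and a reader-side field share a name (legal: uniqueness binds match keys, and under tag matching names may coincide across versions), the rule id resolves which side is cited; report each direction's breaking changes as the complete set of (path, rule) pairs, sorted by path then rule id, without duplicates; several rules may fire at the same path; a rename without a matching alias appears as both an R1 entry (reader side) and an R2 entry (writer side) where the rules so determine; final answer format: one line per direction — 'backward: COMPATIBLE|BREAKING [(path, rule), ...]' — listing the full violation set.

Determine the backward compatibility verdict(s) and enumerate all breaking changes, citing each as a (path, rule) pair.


backward: COMPATIBLE []

in Order below, arrows point writer -> reader
backward analysis of Order with v2 as reader and v1 as writer:
  channel: State -> State, writer required; from channel
  extras: map<string, string> -> map<string, string>, writer required; from scores
  active: bool -> bool, writer required; from active
  archived: bool -> bool, writer optional; from archived
  writer field score has no reader counterpart
  nothing fires on Order: backward is COMPATIBLE
checking off the Order differences that do not matter here:
  renamed field scores to extras in record Order (alias scores declared on the renamed field) -> matters only for Order's forward compatibility — outside the asked direction
  removed field score from record Order (its key "score" joins the reserved list) -> triggers nothing under Order's printed rules — same verdict


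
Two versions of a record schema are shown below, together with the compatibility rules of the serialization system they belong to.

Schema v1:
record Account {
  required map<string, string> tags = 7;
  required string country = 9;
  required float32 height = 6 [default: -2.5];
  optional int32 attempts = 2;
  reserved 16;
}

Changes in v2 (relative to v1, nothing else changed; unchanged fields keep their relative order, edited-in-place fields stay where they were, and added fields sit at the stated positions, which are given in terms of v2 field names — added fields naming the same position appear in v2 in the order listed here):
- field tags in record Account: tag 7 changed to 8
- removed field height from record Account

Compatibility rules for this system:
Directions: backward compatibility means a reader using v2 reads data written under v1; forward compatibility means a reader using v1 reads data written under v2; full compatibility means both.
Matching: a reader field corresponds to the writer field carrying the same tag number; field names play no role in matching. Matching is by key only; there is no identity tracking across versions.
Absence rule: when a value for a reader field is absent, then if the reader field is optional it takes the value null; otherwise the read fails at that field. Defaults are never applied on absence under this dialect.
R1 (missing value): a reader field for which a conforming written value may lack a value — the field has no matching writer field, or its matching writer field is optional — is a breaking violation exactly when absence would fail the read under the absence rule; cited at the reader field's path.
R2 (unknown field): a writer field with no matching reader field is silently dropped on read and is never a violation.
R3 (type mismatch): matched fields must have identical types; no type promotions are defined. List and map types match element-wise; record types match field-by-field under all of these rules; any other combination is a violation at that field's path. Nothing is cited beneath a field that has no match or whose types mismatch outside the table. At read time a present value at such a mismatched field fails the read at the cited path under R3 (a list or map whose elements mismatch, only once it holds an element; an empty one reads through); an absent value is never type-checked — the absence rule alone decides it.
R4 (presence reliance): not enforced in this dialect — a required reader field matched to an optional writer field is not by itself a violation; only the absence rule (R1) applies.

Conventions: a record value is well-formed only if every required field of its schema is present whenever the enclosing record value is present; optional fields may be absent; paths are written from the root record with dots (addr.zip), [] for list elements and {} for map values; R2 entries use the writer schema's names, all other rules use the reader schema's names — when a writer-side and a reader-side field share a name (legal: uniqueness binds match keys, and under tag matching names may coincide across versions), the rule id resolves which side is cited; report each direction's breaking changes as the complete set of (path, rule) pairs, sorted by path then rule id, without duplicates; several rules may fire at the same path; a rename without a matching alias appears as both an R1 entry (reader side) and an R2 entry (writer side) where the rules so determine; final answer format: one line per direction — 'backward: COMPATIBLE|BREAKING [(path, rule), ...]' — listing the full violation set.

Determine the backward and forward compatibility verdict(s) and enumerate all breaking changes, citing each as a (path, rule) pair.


arrows below run writer -> reader for Account
checking backward for Account: reader v2 against writer v1:
  tags: no writer match
  writer required, string -> string: reader country maps from writer country
  writer optional, int32 -> int32: reader attempts maps from writer attempts
  tags (writer side), unknown to reader
  height (writer side), unknown to reader
  R1 fires at tags
  backward on Account therefore BREAKING (1)
checking forward for Account: reader v1 against writer v2:
  tags: no writer match
  writer required, string -> string: reader country maps from writer country
  height: no writer match
  writer optional, int32 -> int32: reader attempts maps from writer attempts
  tags (writer side), unknown to reader
  R1 fires at height
  R1 fires at tags
  forward on Account therefore BREAKING (2)

backward: BREAKING [(tags, R1)]; forward: BREAKING [(height, R1), (tags, R1)]


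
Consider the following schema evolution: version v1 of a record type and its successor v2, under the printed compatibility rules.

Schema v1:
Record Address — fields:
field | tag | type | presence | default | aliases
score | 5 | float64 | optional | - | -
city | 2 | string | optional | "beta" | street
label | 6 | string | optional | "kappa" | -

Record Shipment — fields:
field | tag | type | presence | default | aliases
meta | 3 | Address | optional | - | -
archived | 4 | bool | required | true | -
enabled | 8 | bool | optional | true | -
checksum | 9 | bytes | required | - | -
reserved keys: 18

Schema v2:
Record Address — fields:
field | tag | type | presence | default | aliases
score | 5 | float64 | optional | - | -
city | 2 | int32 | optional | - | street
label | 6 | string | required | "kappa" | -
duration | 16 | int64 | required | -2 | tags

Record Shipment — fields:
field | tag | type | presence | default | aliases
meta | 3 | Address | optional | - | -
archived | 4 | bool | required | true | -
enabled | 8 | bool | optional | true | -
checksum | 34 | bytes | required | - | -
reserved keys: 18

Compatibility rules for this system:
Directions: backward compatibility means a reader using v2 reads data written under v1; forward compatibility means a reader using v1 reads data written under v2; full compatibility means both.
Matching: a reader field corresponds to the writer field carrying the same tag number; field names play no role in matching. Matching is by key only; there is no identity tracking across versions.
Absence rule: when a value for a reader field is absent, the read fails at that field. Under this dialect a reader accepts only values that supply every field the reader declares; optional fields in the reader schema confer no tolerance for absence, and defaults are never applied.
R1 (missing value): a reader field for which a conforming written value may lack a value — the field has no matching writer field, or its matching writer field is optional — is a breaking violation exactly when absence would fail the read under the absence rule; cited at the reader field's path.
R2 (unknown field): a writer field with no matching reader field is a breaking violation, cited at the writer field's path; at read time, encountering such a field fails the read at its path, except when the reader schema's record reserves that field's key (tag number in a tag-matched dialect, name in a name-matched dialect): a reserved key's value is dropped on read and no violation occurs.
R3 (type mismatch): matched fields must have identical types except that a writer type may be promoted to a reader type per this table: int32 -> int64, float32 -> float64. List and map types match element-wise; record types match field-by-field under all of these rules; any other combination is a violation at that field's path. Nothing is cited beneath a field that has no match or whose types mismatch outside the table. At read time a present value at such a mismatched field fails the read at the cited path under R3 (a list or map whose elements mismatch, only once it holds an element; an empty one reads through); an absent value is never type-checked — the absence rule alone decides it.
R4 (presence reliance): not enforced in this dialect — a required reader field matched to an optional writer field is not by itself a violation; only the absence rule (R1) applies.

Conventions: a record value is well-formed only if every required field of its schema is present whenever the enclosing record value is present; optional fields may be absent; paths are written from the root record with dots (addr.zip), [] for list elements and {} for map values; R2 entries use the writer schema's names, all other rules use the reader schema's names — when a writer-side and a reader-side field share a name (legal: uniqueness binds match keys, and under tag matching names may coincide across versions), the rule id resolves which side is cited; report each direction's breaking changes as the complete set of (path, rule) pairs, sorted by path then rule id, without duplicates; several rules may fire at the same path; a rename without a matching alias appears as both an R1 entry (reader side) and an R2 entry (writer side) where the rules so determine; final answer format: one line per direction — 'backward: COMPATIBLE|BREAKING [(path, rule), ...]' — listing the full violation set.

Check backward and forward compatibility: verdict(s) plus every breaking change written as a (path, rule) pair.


each type pair in Shipment: writer, then reader
backward analysis of Shipment with v2 as reader and v1 as writer:
  writer optional, Address -> Address: reader meta maps from writer meta
  writer required, bool -> bool: reader archived maps from writer archived
  writer optional, bool -> bool: reader enabled maps from writer enabled
  checksum has no writer counterpart
  checksum (writer side), unknown to reader
  writer optional, float64 -> float64: reader meta.score maps from writer meta.score
  writer optional, string -> int32: reader meta.city maps from writer meta.city
  writer optional, string -> string: reader meta.label maps from writer meta.label
  meta.duration has no writer counterpart
  R1 fires at checksum
  R2 fires at checksum
  R1 fires at enabled
  R1 fires at meta
  R1 fires at meta.city
  R3 fires at meta.city
  R1 fires at meta.duration
  R1 fires at meta.label
  R1 fires at meta.score
  => 9 violation(s): backward is BREAKING for Shipment
forward analysis of Shipment with v1 as reader and v2 as writer:
  writer optional, Address -> Address: reader meta maps from writer meta
  writer required, bool -> bool: reader archived maps from writer archived
  writer optional, bool -> bool: reader enabled maps from writer enabled
  checksum has no writer counterpart
  checksum (writer side), unknown to reader
  writer optional, float64 -> float64: reader meta.score maps from writer meta.score
  writer optional, int32 -> string: reader meta.city maps from writer meta.city
  writer required, string -> string: reader meta.label maps from writer meta.label
  meta.duration (writer side), unknown to reader
  R1 fires at checksum
  R2 fires at checksum
  R1 fires at enabled
  R1 fires at meta
  R1 fires at meta.city
  R3 fires at meta.city
  R2 fires at meta.duration
  R1 fires at meta.score
  => 8 violation(s): forward is BREAKING for Shipment

backward: BREAKING [(checksum, R1), (checksum, R2), (enabled, R1), (meta, R1), (meta.city, R1), (meta.city, R3), (meta.duration, R1), (meta.label, R1), (meta.score, R1)]; forward: BREAKING [(checksum, R1), (checksum, R2), (enabled, R1), (meta, R1), (meta.city, R1), (meta.city, R3), (meta.duration, R2), (meta.score, R1)]


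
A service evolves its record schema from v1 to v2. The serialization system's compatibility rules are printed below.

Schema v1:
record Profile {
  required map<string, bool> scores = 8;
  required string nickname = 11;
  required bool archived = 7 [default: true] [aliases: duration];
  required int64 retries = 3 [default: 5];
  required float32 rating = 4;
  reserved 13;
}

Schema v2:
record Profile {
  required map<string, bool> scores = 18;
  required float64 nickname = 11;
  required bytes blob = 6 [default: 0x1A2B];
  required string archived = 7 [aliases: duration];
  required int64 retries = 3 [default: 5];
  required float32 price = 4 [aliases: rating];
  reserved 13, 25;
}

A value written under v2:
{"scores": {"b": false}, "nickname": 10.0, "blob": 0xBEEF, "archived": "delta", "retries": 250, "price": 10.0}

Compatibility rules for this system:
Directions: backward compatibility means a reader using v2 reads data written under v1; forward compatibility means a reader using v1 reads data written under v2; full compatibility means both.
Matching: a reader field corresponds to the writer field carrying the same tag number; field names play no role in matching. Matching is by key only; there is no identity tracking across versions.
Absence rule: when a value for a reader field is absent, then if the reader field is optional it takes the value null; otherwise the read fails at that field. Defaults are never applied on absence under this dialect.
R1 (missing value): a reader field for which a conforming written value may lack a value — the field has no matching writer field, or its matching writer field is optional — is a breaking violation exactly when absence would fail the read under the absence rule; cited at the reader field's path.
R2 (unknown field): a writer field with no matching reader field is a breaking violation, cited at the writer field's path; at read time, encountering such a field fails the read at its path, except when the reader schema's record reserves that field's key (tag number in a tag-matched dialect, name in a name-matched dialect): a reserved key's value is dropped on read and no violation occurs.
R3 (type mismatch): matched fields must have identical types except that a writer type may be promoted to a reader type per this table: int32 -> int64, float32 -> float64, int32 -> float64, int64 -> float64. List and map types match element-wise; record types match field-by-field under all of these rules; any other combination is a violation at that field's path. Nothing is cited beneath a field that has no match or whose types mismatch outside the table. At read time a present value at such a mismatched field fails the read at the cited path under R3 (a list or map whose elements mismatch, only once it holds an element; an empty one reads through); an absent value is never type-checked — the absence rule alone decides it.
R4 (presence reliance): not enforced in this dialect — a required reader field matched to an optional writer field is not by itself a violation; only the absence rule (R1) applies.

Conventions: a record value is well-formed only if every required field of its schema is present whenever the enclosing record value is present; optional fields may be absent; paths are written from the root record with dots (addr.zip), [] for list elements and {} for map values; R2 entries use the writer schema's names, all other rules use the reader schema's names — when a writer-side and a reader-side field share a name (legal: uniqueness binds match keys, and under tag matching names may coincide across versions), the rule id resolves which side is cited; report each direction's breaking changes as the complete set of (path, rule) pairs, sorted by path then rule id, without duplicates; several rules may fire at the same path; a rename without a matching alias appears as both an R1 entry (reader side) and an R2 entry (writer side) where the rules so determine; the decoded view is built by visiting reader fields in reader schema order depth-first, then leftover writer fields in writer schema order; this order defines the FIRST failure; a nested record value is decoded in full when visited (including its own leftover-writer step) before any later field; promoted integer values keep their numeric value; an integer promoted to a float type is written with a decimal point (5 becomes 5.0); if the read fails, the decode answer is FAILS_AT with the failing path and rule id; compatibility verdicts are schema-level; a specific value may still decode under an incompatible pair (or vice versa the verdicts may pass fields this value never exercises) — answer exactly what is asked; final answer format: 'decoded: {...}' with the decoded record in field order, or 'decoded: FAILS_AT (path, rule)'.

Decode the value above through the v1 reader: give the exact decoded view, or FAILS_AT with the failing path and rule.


each type pair in Profile: writer, then reader
decode walk for Profile under reader schema v1:
  read fails at scores under R1 (no fill)
  => FAILS_AT (scores, R1)
the other Profile changes do not affect what is asked:
  field archived in record Profile: type bool changed to string (its default is dropped) -> matters for Profile compatibility verdicts, not for this value's decode
  added field blob to record Profile: required bytes, tag 6, default 0x1A2B (in v2 it sits immediately before archived) -> matters for Profile compatibility verdicts, not for this value's decode
  field nickname in record Profile: type string changed to float64 -> matters for Profile compatibility verdicts, not for this value's decode
  renamed field rating to price in record Profile (alias rating declared on the renamed field) -> fires no rule on Profile under this dialect and leaves the result unchanged

decoded: FAILS_AT (scores, R1)


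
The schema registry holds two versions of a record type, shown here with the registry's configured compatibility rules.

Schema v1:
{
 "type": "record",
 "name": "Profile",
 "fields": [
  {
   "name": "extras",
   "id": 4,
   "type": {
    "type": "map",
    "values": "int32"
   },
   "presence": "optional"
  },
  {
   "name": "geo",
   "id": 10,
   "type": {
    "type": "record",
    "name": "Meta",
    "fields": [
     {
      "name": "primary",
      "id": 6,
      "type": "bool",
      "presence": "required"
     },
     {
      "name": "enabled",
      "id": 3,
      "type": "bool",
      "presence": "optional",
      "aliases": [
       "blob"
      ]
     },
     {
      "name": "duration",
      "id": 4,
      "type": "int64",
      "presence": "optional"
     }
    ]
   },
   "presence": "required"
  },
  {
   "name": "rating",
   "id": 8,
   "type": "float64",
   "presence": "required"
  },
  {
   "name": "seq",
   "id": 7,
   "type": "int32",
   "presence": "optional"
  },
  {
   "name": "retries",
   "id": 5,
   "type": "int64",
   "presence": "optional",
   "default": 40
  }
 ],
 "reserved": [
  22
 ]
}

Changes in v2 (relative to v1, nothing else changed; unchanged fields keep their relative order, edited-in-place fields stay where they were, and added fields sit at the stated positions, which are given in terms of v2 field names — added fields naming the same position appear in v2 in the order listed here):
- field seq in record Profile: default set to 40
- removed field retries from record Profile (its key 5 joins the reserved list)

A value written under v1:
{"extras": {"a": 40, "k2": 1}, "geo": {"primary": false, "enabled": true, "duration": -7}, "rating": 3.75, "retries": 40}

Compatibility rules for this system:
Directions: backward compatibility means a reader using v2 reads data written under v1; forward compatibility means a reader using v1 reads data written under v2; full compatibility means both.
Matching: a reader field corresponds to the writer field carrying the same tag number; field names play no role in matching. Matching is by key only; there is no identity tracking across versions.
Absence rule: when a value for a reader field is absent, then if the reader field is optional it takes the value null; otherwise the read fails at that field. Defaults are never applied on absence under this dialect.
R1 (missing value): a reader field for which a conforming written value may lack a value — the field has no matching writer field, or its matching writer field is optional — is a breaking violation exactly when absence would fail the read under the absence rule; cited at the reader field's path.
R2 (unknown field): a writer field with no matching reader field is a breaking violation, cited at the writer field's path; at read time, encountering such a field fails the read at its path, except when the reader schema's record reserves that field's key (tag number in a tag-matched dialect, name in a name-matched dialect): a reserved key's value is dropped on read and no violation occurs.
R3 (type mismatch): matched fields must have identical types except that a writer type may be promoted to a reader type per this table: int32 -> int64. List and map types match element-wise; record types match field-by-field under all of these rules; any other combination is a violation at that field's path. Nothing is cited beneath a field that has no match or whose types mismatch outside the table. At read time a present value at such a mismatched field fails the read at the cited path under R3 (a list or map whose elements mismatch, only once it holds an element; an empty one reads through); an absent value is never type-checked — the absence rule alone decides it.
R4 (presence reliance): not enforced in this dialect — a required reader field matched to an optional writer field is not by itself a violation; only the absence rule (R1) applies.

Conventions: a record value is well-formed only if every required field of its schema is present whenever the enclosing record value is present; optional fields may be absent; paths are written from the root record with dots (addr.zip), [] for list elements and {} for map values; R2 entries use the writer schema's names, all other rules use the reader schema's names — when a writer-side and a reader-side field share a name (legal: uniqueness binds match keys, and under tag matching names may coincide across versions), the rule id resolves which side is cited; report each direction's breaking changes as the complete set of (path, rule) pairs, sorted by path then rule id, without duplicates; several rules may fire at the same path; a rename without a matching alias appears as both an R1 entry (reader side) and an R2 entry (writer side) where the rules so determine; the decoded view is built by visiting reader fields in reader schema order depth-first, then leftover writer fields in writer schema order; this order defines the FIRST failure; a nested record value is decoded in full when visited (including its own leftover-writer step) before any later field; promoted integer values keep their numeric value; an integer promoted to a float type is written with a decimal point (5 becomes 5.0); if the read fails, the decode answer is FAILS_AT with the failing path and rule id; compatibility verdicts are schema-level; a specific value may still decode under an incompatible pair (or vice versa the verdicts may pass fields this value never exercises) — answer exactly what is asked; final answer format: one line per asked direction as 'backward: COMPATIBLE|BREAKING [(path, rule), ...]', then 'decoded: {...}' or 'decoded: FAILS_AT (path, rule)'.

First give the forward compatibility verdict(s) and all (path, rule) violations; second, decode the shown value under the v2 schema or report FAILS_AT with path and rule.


arrows below run writer -> reader for Profile
forward pass over Profile, reader schema v1, writer schema v2:
  extras: map<string, int32> -> map<string, int32>, writer optional; from extras
  geo: Meta -> Meta, writer required; from geo
  rating: float64 -> float64, writer required; from rating
  seq: int32 -> int32, writer optional; from seq
  retries: no writer match
  geo.primary: bool -> bool, writer required; from geo.primary
  geo.enabled: bool -> bool, writer optional; from geo.enabled
  geo.duration: int64 -> int64, writer optional; from geo.duration
  => no violations; forward on Profile: COMPATIBLE
migrating the Profile value to v2:
  extras := {"a": 40, "k2": 1}
  geo.primary := false
  geo.enabled := true
  geo.duration := -7
  rating := 3.75
  seq := null (absent, optional -> null)
  writer retries: reserved -> dropped
  => decoded: {"extras": {"a": 40, "k2": 1}, "geo": {"primary": false, "enabled": true, "duration": -7}, "rating": 3.75, "seq": null}
diffs on Profile not affecting the asked answer:
  field seq in record Profile: default set to 40 -> inert for the asked Profile verdict: nothing fires

forward: COMPATIBLE []; decoded: {"extras": {"a": 40, "k2": 1}, "geo": {"primary": false, "enabled": true, "duration": -7}, "rating": 3.75, "seq": null}


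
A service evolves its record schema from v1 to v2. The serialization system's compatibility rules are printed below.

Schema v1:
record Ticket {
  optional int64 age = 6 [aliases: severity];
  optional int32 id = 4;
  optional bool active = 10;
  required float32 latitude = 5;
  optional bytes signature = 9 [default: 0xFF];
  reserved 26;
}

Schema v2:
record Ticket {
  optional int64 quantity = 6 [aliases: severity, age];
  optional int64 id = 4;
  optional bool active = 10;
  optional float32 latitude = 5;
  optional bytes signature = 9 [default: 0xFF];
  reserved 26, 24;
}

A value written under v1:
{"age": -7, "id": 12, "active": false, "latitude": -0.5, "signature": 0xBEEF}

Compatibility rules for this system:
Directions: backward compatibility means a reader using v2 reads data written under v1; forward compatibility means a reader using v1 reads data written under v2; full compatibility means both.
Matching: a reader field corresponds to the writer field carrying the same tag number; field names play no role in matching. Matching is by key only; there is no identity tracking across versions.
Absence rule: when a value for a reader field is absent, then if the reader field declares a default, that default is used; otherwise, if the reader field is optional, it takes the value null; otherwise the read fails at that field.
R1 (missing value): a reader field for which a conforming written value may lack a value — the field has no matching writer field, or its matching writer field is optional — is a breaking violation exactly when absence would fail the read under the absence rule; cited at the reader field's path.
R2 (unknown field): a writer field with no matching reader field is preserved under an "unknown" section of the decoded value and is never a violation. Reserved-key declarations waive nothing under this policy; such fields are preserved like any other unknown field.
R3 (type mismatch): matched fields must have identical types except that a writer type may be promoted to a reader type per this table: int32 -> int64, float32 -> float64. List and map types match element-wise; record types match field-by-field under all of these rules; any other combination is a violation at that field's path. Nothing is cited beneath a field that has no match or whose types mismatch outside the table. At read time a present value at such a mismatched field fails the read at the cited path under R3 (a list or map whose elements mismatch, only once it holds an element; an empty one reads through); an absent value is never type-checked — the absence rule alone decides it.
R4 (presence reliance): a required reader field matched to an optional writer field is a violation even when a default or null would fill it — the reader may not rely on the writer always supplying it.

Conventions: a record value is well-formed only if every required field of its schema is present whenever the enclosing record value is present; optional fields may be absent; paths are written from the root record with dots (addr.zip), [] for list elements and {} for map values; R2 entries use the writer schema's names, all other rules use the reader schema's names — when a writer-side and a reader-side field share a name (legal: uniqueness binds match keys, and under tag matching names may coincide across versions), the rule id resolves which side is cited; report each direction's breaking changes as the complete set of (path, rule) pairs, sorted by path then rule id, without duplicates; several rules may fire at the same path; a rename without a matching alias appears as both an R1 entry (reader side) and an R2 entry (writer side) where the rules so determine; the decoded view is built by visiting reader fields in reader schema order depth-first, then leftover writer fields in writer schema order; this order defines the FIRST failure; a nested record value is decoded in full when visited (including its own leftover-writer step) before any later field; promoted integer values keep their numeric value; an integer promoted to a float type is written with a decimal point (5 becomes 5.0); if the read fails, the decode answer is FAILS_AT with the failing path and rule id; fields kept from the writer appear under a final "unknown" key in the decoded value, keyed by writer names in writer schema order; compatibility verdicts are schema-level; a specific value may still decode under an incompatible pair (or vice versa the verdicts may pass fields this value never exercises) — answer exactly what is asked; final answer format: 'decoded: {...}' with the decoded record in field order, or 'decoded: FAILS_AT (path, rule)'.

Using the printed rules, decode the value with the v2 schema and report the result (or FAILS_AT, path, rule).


arrows below run writer -> reader for Ticket
migrating the Ticket value to v2:
  quantity := -7 (from writer age)
  id := 12 (int32 -> int64)
  active := false
  latitude := -0.5
  signature := 0xBEEF
  => decoded: {"quantity": -7, "id": 12, "active": false, "latitude": -0.5, "signature": 0xBEEF}
ruling out the remaining Ticket differences:
  field id in record Ticket: type int32 changed to int64 -> schema-level compatibility only; this Ticket value's decode is unchanged
  field latitude in record Ticket: required changed to optional -> schema-level compatibility only; this Ticket value's decode is unchanged

decoded: {"quantity": -7, "id": 12, "active": false, "latitude": -0.5, "signature": 0xBEEF}


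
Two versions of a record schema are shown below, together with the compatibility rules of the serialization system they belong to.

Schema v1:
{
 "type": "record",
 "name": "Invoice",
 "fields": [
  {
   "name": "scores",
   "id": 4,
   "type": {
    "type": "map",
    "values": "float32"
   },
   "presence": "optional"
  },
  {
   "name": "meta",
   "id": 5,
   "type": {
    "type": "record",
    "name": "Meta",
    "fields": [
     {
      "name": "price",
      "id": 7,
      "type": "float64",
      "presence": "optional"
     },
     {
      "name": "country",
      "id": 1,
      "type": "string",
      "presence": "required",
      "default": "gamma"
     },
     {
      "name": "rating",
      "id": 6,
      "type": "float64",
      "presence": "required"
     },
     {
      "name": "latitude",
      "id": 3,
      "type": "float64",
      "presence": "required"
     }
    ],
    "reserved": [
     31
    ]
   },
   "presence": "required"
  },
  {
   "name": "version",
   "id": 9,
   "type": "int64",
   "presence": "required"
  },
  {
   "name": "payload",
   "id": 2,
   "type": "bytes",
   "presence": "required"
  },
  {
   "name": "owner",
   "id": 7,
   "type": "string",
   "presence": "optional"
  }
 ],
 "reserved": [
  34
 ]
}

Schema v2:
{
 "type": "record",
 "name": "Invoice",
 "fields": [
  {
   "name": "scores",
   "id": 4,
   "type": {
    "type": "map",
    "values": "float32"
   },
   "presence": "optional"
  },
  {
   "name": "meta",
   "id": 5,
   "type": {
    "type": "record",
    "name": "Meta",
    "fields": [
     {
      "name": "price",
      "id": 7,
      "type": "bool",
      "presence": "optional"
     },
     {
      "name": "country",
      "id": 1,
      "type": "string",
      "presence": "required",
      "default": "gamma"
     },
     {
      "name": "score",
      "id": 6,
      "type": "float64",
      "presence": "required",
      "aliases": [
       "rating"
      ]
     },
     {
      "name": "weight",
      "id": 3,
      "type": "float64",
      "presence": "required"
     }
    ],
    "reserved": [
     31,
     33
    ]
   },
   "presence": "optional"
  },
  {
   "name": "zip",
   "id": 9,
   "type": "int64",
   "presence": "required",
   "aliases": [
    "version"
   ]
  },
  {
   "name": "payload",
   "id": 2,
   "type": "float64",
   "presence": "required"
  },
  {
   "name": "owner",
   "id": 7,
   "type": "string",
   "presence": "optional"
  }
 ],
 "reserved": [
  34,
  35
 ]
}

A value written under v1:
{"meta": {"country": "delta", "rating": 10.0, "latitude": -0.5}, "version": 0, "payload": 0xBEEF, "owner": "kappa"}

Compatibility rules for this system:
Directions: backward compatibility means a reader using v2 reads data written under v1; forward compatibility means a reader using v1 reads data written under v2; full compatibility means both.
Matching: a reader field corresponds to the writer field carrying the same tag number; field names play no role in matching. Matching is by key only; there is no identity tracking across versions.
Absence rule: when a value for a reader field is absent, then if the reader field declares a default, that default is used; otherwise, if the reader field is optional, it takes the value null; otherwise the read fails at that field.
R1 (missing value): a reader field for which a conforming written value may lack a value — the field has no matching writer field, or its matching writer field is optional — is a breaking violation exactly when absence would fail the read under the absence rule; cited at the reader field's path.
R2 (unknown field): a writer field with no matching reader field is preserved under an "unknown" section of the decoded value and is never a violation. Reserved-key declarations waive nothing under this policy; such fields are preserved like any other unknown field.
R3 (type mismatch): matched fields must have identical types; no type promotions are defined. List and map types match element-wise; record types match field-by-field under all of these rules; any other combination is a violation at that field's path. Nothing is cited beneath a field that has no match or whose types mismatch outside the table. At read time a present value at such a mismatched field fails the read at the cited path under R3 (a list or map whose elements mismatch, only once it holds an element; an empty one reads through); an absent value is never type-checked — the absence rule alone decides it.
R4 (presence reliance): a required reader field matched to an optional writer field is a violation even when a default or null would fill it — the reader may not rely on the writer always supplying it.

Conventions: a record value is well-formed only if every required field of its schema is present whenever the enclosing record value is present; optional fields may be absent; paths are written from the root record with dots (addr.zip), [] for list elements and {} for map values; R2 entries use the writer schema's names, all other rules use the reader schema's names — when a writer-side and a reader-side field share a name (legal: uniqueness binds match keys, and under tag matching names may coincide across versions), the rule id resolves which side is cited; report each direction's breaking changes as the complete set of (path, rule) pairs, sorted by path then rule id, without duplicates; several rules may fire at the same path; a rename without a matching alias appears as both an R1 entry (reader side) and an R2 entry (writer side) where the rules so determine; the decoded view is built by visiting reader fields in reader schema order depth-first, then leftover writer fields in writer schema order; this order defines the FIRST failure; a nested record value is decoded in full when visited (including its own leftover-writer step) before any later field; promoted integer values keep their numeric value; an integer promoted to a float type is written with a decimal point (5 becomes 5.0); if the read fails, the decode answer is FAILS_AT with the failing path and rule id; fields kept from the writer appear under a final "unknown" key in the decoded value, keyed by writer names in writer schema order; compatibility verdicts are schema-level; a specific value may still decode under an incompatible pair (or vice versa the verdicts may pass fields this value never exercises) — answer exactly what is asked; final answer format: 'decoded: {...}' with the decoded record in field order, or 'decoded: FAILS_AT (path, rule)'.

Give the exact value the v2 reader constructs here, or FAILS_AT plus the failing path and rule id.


decoded: FAILS_AT (payload, R3)

the writer's type comes first in each Invoice pair
decoding the Invoice value with the v2 reader:
  scores := null (missing; optional => null)
  meta.price := null (missing; optional => null)
  meta.country := "delta"
  meta.score := 10.0 (from writer rating)
  meta.weight := -0.5 (from writer latitude)
  zip := 0 (from writer version)
  read fails at payload under R3
  => FAILS_AT (payload, R3)
ruling out the remaining Invoice differences:
  field price in record Meta: type float64 changed to bool -> shifts the Invoice verdicts, not this decode
  renamed field version to zip in record Invoice (alias version declared on the renamed field) -> inert under this dialect — no rule fires on Invoice and the result does not move
  field meta in record Invoice: required changed to optional -> shifts the Invoice verdicts, not this decode
  renamed field latitude to weight in record Meta -> inert under this dialect — no rule fires on Invoice and the result does not move
  renamed field rating to score in record Meta (alias rating declared on the renamed field) -> inert under this dialect — no rule fires on Invoice and the result does not move
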